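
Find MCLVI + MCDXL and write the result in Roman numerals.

MCLVI = 1156
MCDXL = 1440
1156 + 1440 = 2596

MMDXCVI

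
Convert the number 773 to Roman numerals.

Convert 773 to Roman numerals:
  773 contains 1×500 (D)
  273 contains 2×100 (CC)
  73 contains 1×50 (L)
  23 contains 2×10 (XX)
  3 contains 3×1 (III)

DCCLXXIII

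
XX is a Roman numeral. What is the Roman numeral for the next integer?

XX = 20, so the next integer is 20 + 1 = 21

XXI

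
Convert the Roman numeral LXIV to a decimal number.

LXIV: L=50, X=10, IV=4
50 + 10 + 4 = 64

64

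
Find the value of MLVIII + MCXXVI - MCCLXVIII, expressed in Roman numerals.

MLVIII = 1058, MCXXVI = 1126, MCCLXVIII = 1268
1058 + 1126 = 2184
2184 - 1268 = 916

CMXVI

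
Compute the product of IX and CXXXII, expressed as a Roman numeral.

IX = 9
CXXXII = 132
9 × 132 = 1188

MCLXXXVIII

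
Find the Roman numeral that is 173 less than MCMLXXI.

MCMLXXI = 1971
1971 - 173 = 1798

MDCCXCVIII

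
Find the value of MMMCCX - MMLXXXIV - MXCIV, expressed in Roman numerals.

MMMCCX = 3210, MMLXXXIV = 2084, MXCIV = 1094
3210 - 2084 = 1126
1126 - 1094 = 32

XXXII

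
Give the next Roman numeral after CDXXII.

CDXXII = 422; next is 423

CDXXIII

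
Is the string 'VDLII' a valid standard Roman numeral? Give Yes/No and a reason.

'VDLII': Invalid subtractive combination: VD

No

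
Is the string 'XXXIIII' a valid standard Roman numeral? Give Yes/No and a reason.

'XXXIIII': More than 3 consecutive I's

No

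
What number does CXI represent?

CXI: C=100, X=10, I=1
100 + 10 + 1 = 111

111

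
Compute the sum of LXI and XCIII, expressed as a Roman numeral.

LXI = 61
XCIII = 93
61 + 93 = 154

CLIV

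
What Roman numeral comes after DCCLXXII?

DCCLXXII = 772, so the next integer is 772 + 1 = 773

DCCLXXIII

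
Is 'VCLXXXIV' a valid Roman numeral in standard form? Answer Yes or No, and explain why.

'VCLXXXIV': V should not appear more than once

No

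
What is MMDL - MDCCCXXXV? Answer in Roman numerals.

MMDL = 2550
MDCCCXXXV = 1835
2550 - 1835 = 715

DCCXV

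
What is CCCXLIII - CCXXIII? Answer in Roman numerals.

CCCXLIII = 343
CCXXIII = 223
343 - 223 = 120

CXX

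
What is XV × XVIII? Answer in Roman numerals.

XV = 15
XVIII = 18
15 × 18 = 270

CCLXX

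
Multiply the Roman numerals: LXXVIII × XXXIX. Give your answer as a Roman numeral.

LXXVIII = 78
XXXIX = 39
78 × 39 = 3042

MMMXLII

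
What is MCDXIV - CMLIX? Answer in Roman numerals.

MCDXIV = 1414
CMLIX = 959
1414 - 959 = 455

CDLV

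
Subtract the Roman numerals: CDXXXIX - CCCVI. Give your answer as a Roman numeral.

CDXXXIX = 439
CCCVI = 306
439 - 306 = 133

CXXXIII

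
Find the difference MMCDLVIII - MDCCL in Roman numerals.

MMCDLVIII = 2458
MDCCL = 1750
2458 - 1750 = 708

DCCVIII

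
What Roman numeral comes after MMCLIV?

MMCLIV = 2154; next is 2155

MMCLV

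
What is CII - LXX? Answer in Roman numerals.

CII = 102
LXX = 70
102 - 70 = 32

XXXII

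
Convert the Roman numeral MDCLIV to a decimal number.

MDCLIV: M=1000, D=500, C=100, L=50, IV=4
1000 + 500 + 100 + 50 + 4 = 1654

1654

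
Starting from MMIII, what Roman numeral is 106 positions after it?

MMIII = 2003
2003 + 106 = 2109

MMCIX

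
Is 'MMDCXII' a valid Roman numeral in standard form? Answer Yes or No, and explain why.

'MMDCXII': Check the rules: uses only the symbols I, V, X, L, C, D, M; no symbol is repeated more than three times in a row; V, L and D each appear at most once; no smaller symbol precedes a larger one (values never increase from left to right). Value: M (1000) + M (1000) + D (500) + C (100) + X (10) + I (1) + I (1) = 2612. So it is a valid standard Roman numeral.

Yes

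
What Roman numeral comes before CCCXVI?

CCCXVI = 316; previous is 315

CCCXV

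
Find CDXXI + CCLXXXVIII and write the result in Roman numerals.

CDXXI = 421
CCLXXXVIII = 288
421 + 288 = 709

DCCIX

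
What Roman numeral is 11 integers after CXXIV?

CXXIV = 124
124 + 11 = 135

CXXXV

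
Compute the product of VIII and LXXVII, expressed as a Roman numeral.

VIII = 8
LXXVII = 77
8 × 77 = 616

DCXVI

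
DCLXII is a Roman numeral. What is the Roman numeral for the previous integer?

DCLXII = 662; previous is 661

DCLXI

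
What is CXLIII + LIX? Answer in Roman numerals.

CXLIII = 143
LIX = 59
143 + 59 = 202

CCII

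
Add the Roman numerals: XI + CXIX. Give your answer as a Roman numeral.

XI = 11
CXIX = 119
11 + 119 = 130

CXXX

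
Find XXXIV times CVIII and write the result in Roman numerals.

XXXIV = 34
CVIII = 108
34 × 108 = 3672

MMMDCLXXII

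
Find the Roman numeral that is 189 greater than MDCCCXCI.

MDCCCXCI = 1891
1891 + 189 = 2080

MMLXXX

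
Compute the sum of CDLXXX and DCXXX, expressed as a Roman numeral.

CDLXXX = 480
DCXXX = 630
480 + 630 = 1110

MCX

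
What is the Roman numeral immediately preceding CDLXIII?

CDLXIII = 463, so the previous integer is 463 - 1 = 462

CDLXII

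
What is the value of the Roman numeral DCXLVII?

DCXLVII: D=500, C=100, XL=40, V=5, I=1, I=1
500 + 100 + 40 + 5 + 1 + 1 = 647

647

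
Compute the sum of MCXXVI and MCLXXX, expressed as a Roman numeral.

MCXXVI = 1126
MCLXXX = 1180
1126 + 1180 = 2306

MMCCCVI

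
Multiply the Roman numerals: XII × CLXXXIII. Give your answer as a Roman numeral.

XII = 12
CLXXXIII = 183
12 × 183 = 2196

MMCXCVI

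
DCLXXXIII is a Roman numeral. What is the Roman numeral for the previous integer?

DCLXXXIII = 683, so the previous integer is 683 - 1 = 682

DCLXXXII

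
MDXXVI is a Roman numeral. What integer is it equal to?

MDXXVI: M=1000, D=500, X=10, X=10, V=5, I=1
1000 + 500 + 10 + 10 + 5 + 1 = 1526

1526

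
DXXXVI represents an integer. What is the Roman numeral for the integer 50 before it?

DXXXVI = 536
536 - 50 = 486

CDLXXXVI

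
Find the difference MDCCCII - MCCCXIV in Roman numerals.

MDCCCII = 1802
MCCCXIV = 1314
1802 - 1314 = 488

CDLXXXVIII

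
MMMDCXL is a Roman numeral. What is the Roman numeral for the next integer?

MMMDCXL = 3640; next is 3641

MMMDCXLI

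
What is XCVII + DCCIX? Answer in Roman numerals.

XCVII = 97
DCCIX = 709
97 + 709 = 806

DCCCVI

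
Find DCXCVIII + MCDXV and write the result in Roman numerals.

DCXCVIII = 698
MCDXV = 1415
698 + 1415 = 2113

MMCXIII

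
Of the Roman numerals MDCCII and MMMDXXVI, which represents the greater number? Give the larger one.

MDCCII = 1702
MMMDXXVI = 3526
3526 is larger

MMMDXXVI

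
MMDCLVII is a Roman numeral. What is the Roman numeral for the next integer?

MMDCLVII = 2657, so the next integer is 2657 + 1 = 2658

MMDCLVIII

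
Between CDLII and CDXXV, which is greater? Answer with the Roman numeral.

CDLII = 452
CDXXV = 425
452 is larger

CDLII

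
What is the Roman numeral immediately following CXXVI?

CXXVI = 126, so the next integer is 126 + 1 = 127

CXXVII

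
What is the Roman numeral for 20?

Convert 20 to Roman numerals:
  20 contains 2×10 (XX)

XX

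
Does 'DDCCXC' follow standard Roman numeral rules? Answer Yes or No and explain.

'DDCCXC': D should not appear more than once

No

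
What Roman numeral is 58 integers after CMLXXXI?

CMLXXXI = 981
981 + 58 = 1039

MXXXIX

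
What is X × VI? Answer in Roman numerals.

X = 10
VI = 6
10 × 6 = 60

LX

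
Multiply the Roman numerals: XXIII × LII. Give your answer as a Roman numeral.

XXIII = 23
LII = 52
23 × 52 = 1196

MCXCVI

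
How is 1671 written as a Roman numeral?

Convert 1671 to Roman numerals:
  1671 contains 1×1000 (M)
  671 contains 1×500 (D)
  171 contains 1×100 (C)
  71 contains 1×50 (L)
  21 contains 2×10 (XX)
  1 contains 1×1 (I)

MDCLXXI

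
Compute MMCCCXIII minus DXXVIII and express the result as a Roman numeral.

MMCCCXIII = 2313
DXXVIII = 528
2313 - 528 = 1785

MDCCLXXXV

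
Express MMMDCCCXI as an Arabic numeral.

MMMDCCCXI: M=1000, M=1000, M=1000, D=500, C=100, C=100, C=100, X=10, I=1
1000 + 1000 + 1000 + 500 + 100 + 100 + 100 + 10 + 1 = 3811

3811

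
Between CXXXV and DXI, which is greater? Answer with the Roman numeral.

CXXXV = 135
DXI = 511
511 is larger

DXI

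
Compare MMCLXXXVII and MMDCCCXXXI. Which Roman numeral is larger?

MMCLXXXVII = 2187
MMDCCCXXXI = 2831
2831 is larger

MMDCCCXXXI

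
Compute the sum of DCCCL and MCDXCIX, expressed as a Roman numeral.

DCCCL = 850
MCDXCIX = 1499
850 + 1499 = 2349

MMCCCXLIX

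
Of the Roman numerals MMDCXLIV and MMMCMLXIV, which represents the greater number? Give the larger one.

MMDCXLIV = 2644
MMMCMLXIV = 3964
3964 is larger

MMMCMLXIV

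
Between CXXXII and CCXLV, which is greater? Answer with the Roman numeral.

CXXXII = 132
CCXLV = 245
245 is larger

CCXLV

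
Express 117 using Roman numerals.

Convert 117 to Roman numerals:
  117 contains 1×100 (C)
  17 contains 1×10 (X)
  7 contains 1×5 (V)
  2 contains 2×1 (II)

CXVII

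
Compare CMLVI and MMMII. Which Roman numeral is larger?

CMLVI = 956
MMMII = 3002
3002 is larger

MMMII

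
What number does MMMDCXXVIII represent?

MMMDCXXVIII: M=1000, M=1000, M=1000, D=500, C=100, X=10, X=10, V=5, I=1, I=1, I=1
1000 + 1000 + 1000 + 500 + 100 + 10 + 10 + 5 + 1 + 1 + 1 = 3628

3628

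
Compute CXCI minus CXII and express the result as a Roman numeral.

CXCI = 191
CXII = 112
191 - 112 = 79

LXXIX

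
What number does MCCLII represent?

MCCLII: M=1000, C=100, C=100, L=50, I=1, I=1
1000 + 100 + 100 + 50 + 1 + 1 = 1252

1252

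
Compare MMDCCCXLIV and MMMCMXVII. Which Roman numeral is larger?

MMDCCCXLIV = 2844
MMMCMXVII = 3917
3917 is larger

MMMCMXVII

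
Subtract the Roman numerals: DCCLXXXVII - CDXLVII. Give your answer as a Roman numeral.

DCCLXXXVII = 787
CDXLVII = 447
787 - 447 = 340

CCCXL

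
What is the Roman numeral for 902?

Convert 902 to Roman numerals:
  902 contains 1×900 (CM)
  2 contains 2×1 (II)

CMII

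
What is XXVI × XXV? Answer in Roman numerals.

XXVI = 26
XXV = 25
26 × 25 = 650

DCL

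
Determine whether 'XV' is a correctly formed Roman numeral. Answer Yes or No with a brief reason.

'XV': Check the rules: uses only the symbols I, V, X, L, C, D, M; no symbol is repeated more than three times in a row; V, L and D each appear at most once; no smaller symbol precedes a larger one (values never increase from left to right). Value: X (10) + V (5) = 15. So it is a valid standard Roman numeral.

Yes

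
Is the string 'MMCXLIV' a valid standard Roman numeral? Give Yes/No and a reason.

'MMCXLIV': Check the rules: uses only the symbols I, V, X, L, C, D, M; no symbol is repeated more than three times in a row; V, L and D each appear at most once; the only places a smaller symbol precedes a larger one are the allowed subtractive pairs XL, IV, the symbol right after such a pair (if any) is smaller than the pair's first symbol, and otherwise the values never increase from left to right. Value: M (1000) + M (1000) + C (100) + XL (40) + IV (4) = 2144. So it is a valid standard Roman numeral.

Yes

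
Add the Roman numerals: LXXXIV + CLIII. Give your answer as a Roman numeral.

LXXXIV = 84
CLIII = 153
84 + 153 = 237

CCXXXVII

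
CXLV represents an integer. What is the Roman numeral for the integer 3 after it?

CXLV = 145
145 + 3 = 148

CXLVIII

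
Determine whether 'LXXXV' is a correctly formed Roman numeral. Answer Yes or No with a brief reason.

'LXXXV': Check the rules: uses only the symbols I, V, X, L, C, D, M; no symbol is repeated more than three times in a row; V, L and D each appear at most once; no smaller symbol precedes a larger one (values never increase from left to right). Value: L (50) + X (10) + X (10) + X (10) + V (5) = 85. So it is a valid standard Roman numeral.

Yes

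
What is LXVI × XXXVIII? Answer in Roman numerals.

LXVI = 66
XXXVIII = 38
66 × 38 = 2508

MMDVIII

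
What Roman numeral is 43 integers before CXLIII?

CXLIII = 143
143 - 43 = 100

C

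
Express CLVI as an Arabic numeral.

CLVI: C=100, L=50, V=5, I=1
100 + 50 + 5 + 1 = 156

156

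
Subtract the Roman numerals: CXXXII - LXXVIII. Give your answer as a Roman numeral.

CXXXII = 132
LXXVIII = 78
132 - 78 = 54

LIV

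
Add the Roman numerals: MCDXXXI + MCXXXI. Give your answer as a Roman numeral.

MCDXXXI = 1431
MCXXXI = 1131
1431 + 1131 = 2562

MMDLXII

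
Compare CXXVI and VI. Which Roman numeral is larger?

CXXVI = 126
VI = 6
126 is larger

CXXVI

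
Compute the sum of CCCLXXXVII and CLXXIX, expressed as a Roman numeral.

CCCLXXXVII = 387
CLXXIX = 179
387 + 179 = 566

DLXVI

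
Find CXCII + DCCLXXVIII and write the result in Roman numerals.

CXCII = 192
DCCLXXVIII = 778
192 + 778 = 970

CMLXX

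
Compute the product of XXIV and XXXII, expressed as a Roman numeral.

XXIV = 24
XXXII = 32
24 × 32 = 768

DCCLXVIII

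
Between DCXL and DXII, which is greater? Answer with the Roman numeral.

DCXL = 640
DXII = 512
640 is larger

DCXL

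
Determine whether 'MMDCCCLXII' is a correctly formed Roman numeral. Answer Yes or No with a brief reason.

'MMDCCCLXII': Check the rules: uses only the symbols I, V, X, L, C, D, M; no symbol is repeated more than three times in a row; V, L and D each appear at most once; no smaller symbol precedes a larger one (values never increase from left to right). Value: M (1000) + M (1000) + D (500) + C (100) + C (100) + C (100) + L (50) + X (10) + I (1) + I (1) = 2862. So it is a valid standard Roman numeral.

Yes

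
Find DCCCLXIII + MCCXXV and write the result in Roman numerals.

DCCCLXIII = 863
MCCXXV = 1225
863 + 1225 = 2088

MMLXXXVIII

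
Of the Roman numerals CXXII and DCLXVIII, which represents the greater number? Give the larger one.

CXXII = 122
DCLXVIII = 668
668 is larger

DCLXVIII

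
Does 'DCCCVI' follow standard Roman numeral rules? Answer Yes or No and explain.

'DCCCVI': Check the rules: uses only the symbols I, V, X, L, C, D, M; no symbol is repeated more than three times in a row; V, L and D each appear at most once; no smaller symbol precedes a larger one (values never increase from left to right). Value: D (500) + C (100) + C (100) + C (100) + V (5) + I (1) = 806. So it is a valid standard Roman numeral.

Yes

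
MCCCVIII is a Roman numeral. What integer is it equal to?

MCCCVIII: M=1000, C=100, C=100, C=100, V=5, I=1, I=1, I=1
1000 + 100 + 100 + 100 + 5 + 1 + 1 + 1 = 1308

1308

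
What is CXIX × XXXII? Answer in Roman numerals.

CXIX = 119
XXXII = 32
119 × 32 = 3808

MMMDCCCVIII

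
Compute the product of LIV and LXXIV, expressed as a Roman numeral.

LIV = 54
LXXIV = 74
54 × 74 = 3996

MMMCMXCVI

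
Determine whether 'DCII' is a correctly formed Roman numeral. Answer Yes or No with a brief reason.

'DCII': Check the rules: uses only the symbols I, V, X, L, C, D, M; no symbol is repeated more than three times in a row; V, L and D each appear at most once; no smaller symbol precedes a larger one (values never increase from left to right). Value: D (500) + C (100) + I (1) + I (1) = 602. So it is a valid standard Roman numeral.

Yes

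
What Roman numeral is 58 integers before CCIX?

CCIX = 209
209 - 58 = 151

CLI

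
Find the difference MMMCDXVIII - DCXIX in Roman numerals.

MMMCDXVIII = 3418
DCXIX = 619
3418 - 619 = 2799

MMDCCXCIX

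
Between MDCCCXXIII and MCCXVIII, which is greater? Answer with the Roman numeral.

MDCCCXXIII = 1823
MCCXVIII = 1218
1823 is larger

MDCCCXXIII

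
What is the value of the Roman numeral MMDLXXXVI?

MMDLXXXVI: M=1000, M=1000, D=500, L=50, X=10, X=10, X=10, V=5, I=1
1000 + 1000 + 500 + 50 + 10 + 10 + 10 + 5 + 1 = 2586

2586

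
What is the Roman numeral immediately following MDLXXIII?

MDLXXIII = 1573, so the next integer is 1573 + 1 = 1574

MDLXXIV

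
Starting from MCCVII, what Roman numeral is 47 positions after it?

MCCVII = 1207
1207 + 47 = 1254

MCCLIV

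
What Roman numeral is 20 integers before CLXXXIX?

CLXXXIX = 189
189 - 20 = 169

CLXIX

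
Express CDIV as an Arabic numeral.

CDIV: CD=400, IV=4
400 + 4 = 404

404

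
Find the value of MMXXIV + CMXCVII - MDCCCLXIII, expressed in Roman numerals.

MMXXIV = 2024, CMXCVII = 997, MDCCCLXIII = 1863
2024 + 997 = 3021
3021 - 1863 = 1158

MCLVIII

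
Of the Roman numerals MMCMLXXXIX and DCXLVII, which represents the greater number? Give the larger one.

MMCMLXXXIX = 2989
DCXLVII = 647
2989 is larger

MMCMLXXXIX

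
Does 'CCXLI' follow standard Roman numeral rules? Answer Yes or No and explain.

'CCXLI': Check the rules: uses only the symbols I, V, X, L, C, D, M; no symbol is repeated more than three times in a row; V, L and D each appear at most once; the only place a smaller symbol precedes a larger one is the allowed subtractive pair XL, the symbol right after such a pair (if any) is smaller than the pair's first symbol, and otherwise the values never increase from left to right. Value: C (100) + C (100) + XL (40) + I (1) = 241. So it is a valid standard Roman numeral.

Yes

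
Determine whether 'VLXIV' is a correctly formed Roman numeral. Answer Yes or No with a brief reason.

'VLXIV': V should not appear more than once

No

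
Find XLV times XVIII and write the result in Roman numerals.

XLV = 45
XVIII = 18
45 × 18 = 810

DCCCX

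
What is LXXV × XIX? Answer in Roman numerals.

LXXV = 75
XIX = 19
75 × 19 = 1425

MCDXXV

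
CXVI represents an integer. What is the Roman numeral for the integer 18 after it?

CXVI = 116
116 + 18 = 134

CXXXIV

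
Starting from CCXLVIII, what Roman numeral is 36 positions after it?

CCXLVIII = 248
248 + 36 = 284

CCLXXXIV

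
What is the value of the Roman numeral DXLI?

DXLI: D=500, XL=40, I=1
500 + 40 + 1 = 541

541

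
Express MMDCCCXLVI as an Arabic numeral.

MMDCCCXLVI: M=1000, M=1000, D=500, C=100, C=100, C=100, XL=40, V=5, I=1
1000 + 1000 + 500 + 100 + 100 + 100 + 40 + 5 + 1 = 2846

2846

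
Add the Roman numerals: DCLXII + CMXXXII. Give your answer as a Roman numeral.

DCLXII = 662
CMXXXII = 932
662 + 932 = 1594

MDXCIV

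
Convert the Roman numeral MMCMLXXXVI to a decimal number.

MMCMLXXXVI: M=1000, M=1000, CM=900, L=50, X=10, X=10, X=10, V=5, I=1
1000 + 1000 + 900 + 50 + 10 + 10 + 10 + 5 + 1 = 2986

2986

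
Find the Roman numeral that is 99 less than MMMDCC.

MMMDCC = 3700
3700 - 99 = 3601

MMMDCI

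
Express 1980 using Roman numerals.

Convert 1980 to Roman numerals:
  1980 contains 1×1000 (M)
  980 contains 1×900 (CM)
  80 contains 1×50 (L)
  30 contains 3×10 (XXX)

MCMLXXX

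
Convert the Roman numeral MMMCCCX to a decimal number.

MMMCCCX: M=1000, M=1000, M=1000, C=100, C=100, C=100, X=10
1000 + 1000 + 1000 + 100 + 100 + 100 + 10 = 3310

3310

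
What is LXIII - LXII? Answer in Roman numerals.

LXIII = 63
LXII = 62
63 - 62 = 1

I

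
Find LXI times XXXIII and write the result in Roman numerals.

LXI = 61
XXXIII = 33
61 × 33 = 2013

MMXIII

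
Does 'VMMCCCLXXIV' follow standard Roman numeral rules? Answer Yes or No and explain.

'VMMCCCLXXIV': V should not appear more than once

No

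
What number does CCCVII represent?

CCCVII: C=100, C=100, C=100, V=5, I=1, I=1
100 + 100 + 100 + 5 + 1 + 1 = 307

307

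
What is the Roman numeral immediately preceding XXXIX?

XXXIX = 39, so the previous integer is 39 - 1 = 38

XXXVIII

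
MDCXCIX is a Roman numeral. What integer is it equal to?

MDCXCIX: M=1000, D=500, C=100, XC=90, IX=9
1000 + 500 + 100 + 90 + 9 = 1699

1699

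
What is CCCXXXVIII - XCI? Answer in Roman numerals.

CCCXXXVIII = 338
XCI = 91
338 - 91 = 247

CCXLVII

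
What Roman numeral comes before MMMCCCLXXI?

MMMCCCLXXI = 3371; previous is 3370

MMMCCCLXX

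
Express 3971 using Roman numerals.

Convert 3971 to Roman numerals:
  3971 contains 3×1000 (MMM)
  971 contains 1×900 (CM)
  71 contains 1×50 (L)
  21 contains 2×10 (XX)
  1 contains 1×1 (I)

MMMCMLXXI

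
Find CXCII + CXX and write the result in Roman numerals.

CXCII = 192
CXX = 120
192 + 120 = 312

CCCXII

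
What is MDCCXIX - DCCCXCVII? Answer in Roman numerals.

MDCCXIX = 1719
DCCCXCVII = 897
1719 - 897 = 822

DCCCXXII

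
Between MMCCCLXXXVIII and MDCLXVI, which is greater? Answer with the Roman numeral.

MMCCCLXXXVIII = 2388
MDCLXVI = 1666
2388 is larger

MMCCCLXXXVIII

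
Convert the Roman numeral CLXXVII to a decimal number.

CLXXVII: C=100, L=50, X=10, X=10, V=5, I=1, I=1
100 + 50 + 10 + 10 + 5 + 1 + 1 = 177

177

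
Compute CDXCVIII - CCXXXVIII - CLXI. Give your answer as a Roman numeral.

CDXCVIII = 498, CCXXXVIII = 238, CLXI = 161
498 - 238 = 260
260 - 161 = 99

XCIX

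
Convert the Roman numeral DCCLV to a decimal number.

DCCLV: D=500, C=100, C=100, L=50, V=5
500 + 100 + 100 + 50 + 5 = 755

755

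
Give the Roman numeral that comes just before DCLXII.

DCLXII = 662; previous is 661

DCLXI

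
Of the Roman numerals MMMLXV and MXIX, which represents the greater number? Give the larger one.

MMMLXV = 3065
MXIX = 1019
3065 is larger

MMMLXV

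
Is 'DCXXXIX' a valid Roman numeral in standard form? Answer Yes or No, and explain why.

'DCXXXIX': Check the rules: uses only the symbols I, V, X, L, C, D, M; no symbol is repeated more than three times in a row; V, L and D each appear at most once; the only place a smaller symbol precedes a larger one is the allowed subtractive pair IX, the symbol right after such a pair (if any) is smaller than the pair's first symbol, and otherwise the values never increase from left to right. Value: D (500) + C (100) + X (10) + X (10) + X (10) + IX (9) = 639. So it is a valid standard Roman numeral.

Yes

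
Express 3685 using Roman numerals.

Convert 3685 to Roman numerals:
  3685 contains 3×1000 (MMM)
  685 contains 1×500 (D)
  185 contains 1×100 (C)
  85 contains 1×50 (L)
  35 contains 3×10 (XXX)
  5 contains 1×5 (V)

MMMDCLXXXV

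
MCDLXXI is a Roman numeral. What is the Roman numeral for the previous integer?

MCDLXXI = 1471; previous is 1470

MCDLXX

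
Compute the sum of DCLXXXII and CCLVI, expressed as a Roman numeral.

DCLXXXII = 682
CCLVI = 256
682 + 256 = 938

CMXXXVIII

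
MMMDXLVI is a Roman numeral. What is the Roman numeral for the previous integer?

MMMDXLVI = 3546; previous is 3545

MMMDXLV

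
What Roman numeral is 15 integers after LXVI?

LXVI = 66
66 + 15 = 81

LXXXI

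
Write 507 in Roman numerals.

Convert 507 to Roman numerals:
  507 contains 1×500 (D)
  7 contains 1×5 (V)
  2 contains 2×1 (II)

DVII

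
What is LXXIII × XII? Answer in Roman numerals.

LXXIII = 73
XII = 12
73 × 12 = 876

DCCCLXXVI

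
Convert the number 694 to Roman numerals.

Convert 694 to Roman numerals:
  694 contains 1×500 (D)
  194 contains 1×100 (C)
  94 contains 1×90 (XC)
  4 contains 1×4 (IV)

DCXCIV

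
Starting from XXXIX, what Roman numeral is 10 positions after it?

XXXIX = 39
39 + 10 = 49

XLIX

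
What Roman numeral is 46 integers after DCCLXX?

DCCLXX = 770
770 + 46 = 816

DCCCXVI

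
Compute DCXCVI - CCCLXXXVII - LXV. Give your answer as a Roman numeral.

DCXCVI = 696, CCCLXXXVII = 387, LXV = 65
696 - 387 = 309
309 - 65 = 244

CCXLIV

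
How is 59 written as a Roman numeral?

Convert 59 to Roman numerals:
  59 contains 1×50 (L)
  9 contains 1×9 (IX)

LIX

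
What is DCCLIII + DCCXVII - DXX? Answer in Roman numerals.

DCCLIII = 753, DCCXVII = 717, DXX = 520
753 + 717 = 1470
1470 - 520 = 950

CML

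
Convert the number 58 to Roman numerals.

Convert 58 to Roman numerals:
  58 contains 1×50 (L)
  8 contains 1×5 (V)
  3 contains 3×1 (III)

LVIII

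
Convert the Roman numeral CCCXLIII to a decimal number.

CCCXLIII: C=100, C=100, C=100, XL=40, I=1, I=1, I=1
100 + 100 + 100 + 40 + 1 + 1 + 1 = 343

343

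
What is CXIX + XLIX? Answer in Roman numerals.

CXIX = 119
XLIX = 49
119 + 49 = 168

CLXVIII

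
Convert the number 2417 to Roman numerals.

Convert 2417 to Roman numerals:
  2417 contains 2×1000 (MM)
  417 contains 1×400 (CD)
  17 contains 1×10 (X)
  7 contains 1×5 (V)
  2 contains 2×1 (II)

MMCDXVII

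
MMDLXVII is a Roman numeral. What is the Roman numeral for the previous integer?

MMDLXVII = 2567, so the previous integer is 2567 - 1 = 2566

MMDLXVI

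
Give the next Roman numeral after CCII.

CCII = 202, so the next integer is 202 + 1 = 203

CCIII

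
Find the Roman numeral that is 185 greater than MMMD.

MMMD = 3500
3500 + 185 = 3685

MMMDCLXXXV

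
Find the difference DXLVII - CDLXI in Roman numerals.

DXLVII = 547
CDLXI = 461
547 - 461 = 86

LXXXVI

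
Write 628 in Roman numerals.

Convert 628 to Roman numerals:
  628 contains 1×500 (D)
  128 contains 1×100 (C)
  28 contains 2×10 (XX)
  8 contains 1×5 (V)
  3 contains 3×1 (III)

DCXXVIII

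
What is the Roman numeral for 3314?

Convert 3314 to Roman numerals:
  3314 contains 3×1000 (MMM)
  314 contains 3×100 (CCC)
  14 contains 1×10 (X)
  4 contains 1×4 (IV)

MMMCCCXIV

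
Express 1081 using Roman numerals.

Convert 1081 to Roman numerals:
  1081 contains 1×1000 (M)
  81 contains 1×50 (L)
  31 contains 3×10 (XXX)
  1 contains 1×1 (I)

MLXXXI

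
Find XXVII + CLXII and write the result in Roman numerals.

XXVII = 27
CLXII = 162
27 + 162 = 189

CLXXXIX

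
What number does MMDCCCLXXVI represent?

MMDCCCLXXVI: M=1000, M=1000, D=500, C=100, C=100, C=100, L=50, X=10, X=10, V=5, I=1
1000 + 1000 + 500 + 100 + 100 + 100 + 50 + 10 + 10 + 5 + 1 = 2876

2876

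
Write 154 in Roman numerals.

Convert 154 to Roman numerals:
  154 contains 1×100 (C)
  54 contains 1×50 (L)
  4 contains 1×4 (IV)

CLIV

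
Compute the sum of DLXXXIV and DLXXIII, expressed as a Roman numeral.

DLXXXIV = 584
DLXXIII = 573
584 + 573 = 1157

MCLVII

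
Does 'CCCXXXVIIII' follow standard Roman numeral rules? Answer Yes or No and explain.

'CCCXXXVIIII': More than 3 consecutive I's

No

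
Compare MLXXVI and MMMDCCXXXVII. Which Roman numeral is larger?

MLXXVI = 1076
MMMDCCXXXVII = 3737
3737 is larger

MMMDCCXXXVII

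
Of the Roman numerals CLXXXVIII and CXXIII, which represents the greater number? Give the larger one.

CLXXXVIII = 188
CXXIII = 123
188 is larger

CLXXXVIII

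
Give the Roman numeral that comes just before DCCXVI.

DCCXVI = 716; previous is 715

DCCXV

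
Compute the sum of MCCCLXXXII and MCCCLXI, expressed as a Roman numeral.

MCCCLXXXII = 1382
MCCCLXI = 1361
1382 + 1361 = 2743

MMDCCXLIII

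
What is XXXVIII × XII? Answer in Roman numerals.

XXXVIII = 38
XII = 12
38 × 12 = 456

CDLVI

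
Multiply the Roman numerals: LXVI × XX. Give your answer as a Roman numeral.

LXVI = 66
XX = 20
66 × 20 = 1320

MCCCXX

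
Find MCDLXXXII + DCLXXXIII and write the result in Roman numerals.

MCDLXXXII = 1482
DCLXXXIII = 683
1482 + 683 = 2165

MMCLXV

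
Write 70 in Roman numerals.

Convert 70 to Roman numerals:
  70 contains 1×50 (L)
  20 contains 2×10 (XX)

LXX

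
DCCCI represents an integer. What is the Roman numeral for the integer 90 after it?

DCCCI = 801
801 + 90 = 891

DCCCXCI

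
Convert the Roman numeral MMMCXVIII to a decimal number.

MMMCXVIII: M=1000, M=1000, M=1000, C=100, X=10, V=5, I=1, I=1, I=1
1000 + 1000 + 1000 + 100 + 10 + 5 + 1 + 1 + 1 = 3118

3118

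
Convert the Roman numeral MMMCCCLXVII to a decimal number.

MMMCCCLXVII: M=1000, M=1000, M=1000, C=100, C=100, C=100, L=50, X=10, V=5, I=1, I=1
1000 + 1000 + 1000 + 100 + 100 + 100 + 50 + 10 + 5 + 1 + 1 = 3367

3367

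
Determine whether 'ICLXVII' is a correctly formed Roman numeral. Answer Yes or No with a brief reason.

'ICLXVII': Invalid subtractive combination: IC

No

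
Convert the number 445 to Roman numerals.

Convert 445 to Roman numerals:
  445 contains 1×400 (CD)
  45 contains 1×40 (XL)
  5 contains 1×5 (V)

CDXLV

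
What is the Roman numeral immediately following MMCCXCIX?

MMCCXCIX = 2299, so the next integer is 2299 + 1 = 2300

MMCCC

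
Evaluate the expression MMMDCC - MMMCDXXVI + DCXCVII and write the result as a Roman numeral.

MMMDCC = 3700, MMMCDXXVI = 3426, DCXCVII = 697
3700 - 3426 = 274
274 + 697 = 971

CMLXXI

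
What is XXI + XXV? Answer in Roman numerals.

XXI = 21
XXV = 25
21 + 25 = 46

XLVI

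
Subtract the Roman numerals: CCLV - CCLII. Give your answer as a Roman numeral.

CCLV = 255
CCLII = 252
255 - 252 = 3

III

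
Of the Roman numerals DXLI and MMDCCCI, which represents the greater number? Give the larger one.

DXLI = 541
MMDCCCI = 2801
2801 is larger

MMDCCCI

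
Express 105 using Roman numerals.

Convert 105 to Roman numerals:
  105 contains 1×100 (C)
  5 contains 1×5 (V)

CV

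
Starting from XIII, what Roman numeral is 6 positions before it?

XIII = 13
13 - 6 = 7

VII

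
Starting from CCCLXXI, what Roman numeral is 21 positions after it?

CCCLXXI = 371
371 + 21 = 392

CCCXCII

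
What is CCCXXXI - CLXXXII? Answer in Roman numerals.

CCCXXXI = 331
CLXXXII = 182
331 - 182 = 149

CXLIX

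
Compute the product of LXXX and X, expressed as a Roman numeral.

LXXX = 80
X = 10
80 × 10 = 800

DCCC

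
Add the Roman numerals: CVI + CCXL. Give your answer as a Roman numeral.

CVI = 106
CCXL = 240
106 + 240 = 346

CCCXLVI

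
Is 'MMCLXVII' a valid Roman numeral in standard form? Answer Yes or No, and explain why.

'MMCLXVII': Check the rules: uses only the symbols I, V, X, L, C, D, M; no symbol is repeated more than three times in a row; V, L and D each appear at most once; no smaller symbol precedes a larger one (values never increase from left to right). Value: M (1000) + M (1000) + C (100) + L (50) + X (10) + V (5) + I (1) + I (1) = 2167. So it is a valid standard Roman numeral.

Yes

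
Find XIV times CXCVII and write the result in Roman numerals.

XIV = 14
CXCVII = 197
14 × 197 = 2758

MMDCCLVIII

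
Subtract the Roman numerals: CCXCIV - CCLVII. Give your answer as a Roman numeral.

CCXCIV = 294
CCLVII = 257
294 - 257 = 37

XXXVII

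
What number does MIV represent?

MIV: M=1000, IV=4
1000 + 4 = 1004

1004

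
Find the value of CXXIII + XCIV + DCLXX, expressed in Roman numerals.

CXXIII = 123, XCIV = 94, DCLXX = 670
123 + 94 = 217
217 + 670 = 887

DCCCLXXXVII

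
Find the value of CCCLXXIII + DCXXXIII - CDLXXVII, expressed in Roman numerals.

CCCLXXIII = 373, DCXXXIII = 633, CDLXXVII = 477
373 + 633 = 1006
1006 - 477 = 529

DXXIX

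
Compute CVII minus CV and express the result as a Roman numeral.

CVII = 107
CV = 105
107 - 105 = 2

II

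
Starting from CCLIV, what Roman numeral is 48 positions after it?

CCLIV = 254
254 + 48 = 302

CCCII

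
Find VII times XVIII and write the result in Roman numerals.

VII = 7
XVIII = 18
7 × 18 = 126

CXXVI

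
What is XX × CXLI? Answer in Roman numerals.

XX = 20
CXLI = 141
20 × 141 = 2820

MMDCCCXX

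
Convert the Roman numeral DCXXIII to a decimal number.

DCXXIII: D=500, C=100, X=10, X=10, I=1, I=1, I=1
500 + 100 + 10 + 10 + 1 + 1 + 1 = 623

623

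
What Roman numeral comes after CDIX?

CDIX = 409; next is 410

CDX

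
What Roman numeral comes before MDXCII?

MDXCII = 1592; previous is 1591

MDXCI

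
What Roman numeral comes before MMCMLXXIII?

MMCMLXXIII = 2973; previous is 2972

MMCMLXXII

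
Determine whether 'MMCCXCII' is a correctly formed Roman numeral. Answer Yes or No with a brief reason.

'MMCCXCII': Check the rules: uses only the symbols I, V, X, L, C, D, M; no symbol is repeated more than three times in a row; V, L and D each appear at most once; the only place a smaller symbol precedes a larger one is the allowed subtractive pair XC, the symbol right after such a pair (if any) is smaller than the pair's first symbol, and otherwise the values never increase from left to right. Value: M (1000) + M (1000) + C (100) + C (100) + XC (90) + I (1) + I (1) = 2292. So it is a valid standard Roman numeral.

Yes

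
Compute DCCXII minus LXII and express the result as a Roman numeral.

DCCXII = 712
LXII = 62
712 - 62 = 650

DCL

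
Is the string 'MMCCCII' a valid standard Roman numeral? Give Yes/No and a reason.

'MMCCCII': Check the rules: uses only the symbols I, V, X, L, C, D, M; no symbol is repeated more than three times in a row; V, L and D each appear at most once; no smaller symbol precedes a larger one (values never increase from left to right). Value: M (1000) + M (1000) + C (100) + C (100) + C (100) + I (1) + I (1) = 2302. So it is a valid standard Roman numeral.

Yes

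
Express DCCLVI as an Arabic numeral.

DCCLVI: D=500, C=100, C=100, L=50, V=5, I=1
500 + 100 + 100 + 50 + 5 + 1 = 756

756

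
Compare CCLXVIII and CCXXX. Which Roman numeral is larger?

CCLXVIII = 268
CCXXX = 230
268 is larger

CCLXVIII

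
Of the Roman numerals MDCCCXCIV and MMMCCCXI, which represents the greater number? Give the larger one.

MDCCCXCIV = 1894
MMMCCCXI = 3311
3311 is larger

MMMCCCXI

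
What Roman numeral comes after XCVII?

XCVII = 97; next is 98

XCVIII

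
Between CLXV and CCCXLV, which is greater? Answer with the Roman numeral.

CLXV = 165
CCCXLV = 345
345 is larger

CCCXLV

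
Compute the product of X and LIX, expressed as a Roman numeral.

X = 10
LIX = 59
10 × 59 = 590

DXC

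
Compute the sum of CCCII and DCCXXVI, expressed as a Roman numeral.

CCCII = 302
DCCXXVI = 726
302 + 726 = 1028

MXXVIII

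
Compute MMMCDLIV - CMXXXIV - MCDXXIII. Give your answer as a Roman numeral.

MMMCDLIV = 3454, CMXXXIV = 934, MCDXXIII = 1423
3454 - 934 = 2520
2520 - 1423 = 1097

MXCVII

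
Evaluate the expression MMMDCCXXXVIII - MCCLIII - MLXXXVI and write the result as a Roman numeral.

MMMDCCXXXVIII = 3738, MCCLIII = 1253, MLXXXVI = 1086
3738 - 1253 = 2485
2485 - 1086 = 1399

MCCCXCIX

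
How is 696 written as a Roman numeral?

Convert 696 to Roman numerals:
  696 contains 1×500 (D)
  196 contains 1×100 (C)
  96 contains 1×90 (XC)
  6 contains 1×5 (V)
  1 contains 1×1 (I)

DCXCVI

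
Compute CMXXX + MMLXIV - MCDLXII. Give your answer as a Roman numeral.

CMXXX = 930, MMLXIV = 2064, MCDLXII = 1462
930 + 2064 = 2994
2994 - 1462 = 1532

MDXXXII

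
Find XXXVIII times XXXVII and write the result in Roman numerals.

XXXVIII = 38
XXXVII = 37
38 × 37 = 1406

MCDVI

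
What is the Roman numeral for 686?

Convert 686 to Roman numerals:
  686 contains 1×500 (D)
  186 contains 1×100 (C)
  86 contains 1×50 (L)
  36 contains 3×10 (XXX)
  6 contains 1×5 (V)
  1 contains 1×1 (I)

DCLXXXVI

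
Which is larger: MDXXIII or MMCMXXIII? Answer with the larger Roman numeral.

MDXXIII = 1523
MMCMXXIII = 2923
2923 is larger

MMCMXXIII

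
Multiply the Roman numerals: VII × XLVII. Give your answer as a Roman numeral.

VII = 7
XLVII = 47
7 × 47 = 329

CCCXXIX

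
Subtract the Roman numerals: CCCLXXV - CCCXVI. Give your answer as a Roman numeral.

CCCLXXV = 375
CCCXVI = 316
375 - 316 = 59

LIX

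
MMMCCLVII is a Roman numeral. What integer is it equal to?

MMMCCLVII: M=1000, M=1000, M=1000, C=100, C=100, L=50, V=5, I=1, I=1
1000 + 1000 + 1000 + 100 + 100 + 50 + 5 + 1 + 1 = 3257

3257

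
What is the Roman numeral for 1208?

Convert 1208 to Roman numerals:
  1208 contains 1×1000 (M)
  208 contains 2×100 (CC)
  8 contains 1×5 (V)
  3 contains 3×1 (III)

MCCVIII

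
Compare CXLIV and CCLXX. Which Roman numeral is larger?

CXLIV = 144
CCLXX = 270
270 is larger

CCLXX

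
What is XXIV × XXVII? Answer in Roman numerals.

XXIV = 24
XXVII = 27
24 × 27 = 648

DCXLVIII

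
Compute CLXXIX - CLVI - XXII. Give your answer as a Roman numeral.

CLXXIX = 179, CLVI = 156, XXII = 22
179 - 156 = 23
23 - 22 = 1

I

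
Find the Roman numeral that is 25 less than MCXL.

MCXL = 1140
1140 - 25 = 1115

MCXV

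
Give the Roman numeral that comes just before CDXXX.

CDXXX = 430; previous is 429

CDXXIX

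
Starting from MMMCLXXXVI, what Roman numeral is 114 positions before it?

MMMCLXXXVI = 3186
3186 - 114 = 3072

MMMLXXII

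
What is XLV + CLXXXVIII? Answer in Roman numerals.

XLV = 45
CLXXXVIII = 188
45 + 188 = 233

CCXXXIII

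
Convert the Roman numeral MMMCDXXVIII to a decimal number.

MMMCDXXVIII: M=1000, M=1000, M=1000, CD=400, X=10, X=10, V=5, I=1, I=1, I=1
1000 + 1000 + 1000 + 400 + 10 + 10 + 5 + 1 + 1 + 1 = 3428

3428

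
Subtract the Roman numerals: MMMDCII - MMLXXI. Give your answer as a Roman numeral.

MMMDCII = 3602
MMLXXI = 2071
3602 - 2071 = 1531

MDXXXI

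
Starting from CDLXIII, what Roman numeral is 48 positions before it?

CDLXIII = 463
463 - 48 = 415

CDXV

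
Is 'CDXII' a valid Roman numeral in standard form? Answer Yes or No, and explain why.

'CDXII': Check the rules: uses only the symbols I, V, X, L, C, D, M; no symbol is repeated more than three times in a row; V, L and D each appear at most once; the only place a smaller symbol precedes a larger one is the allowed subtractive pair CD, the symbol right after such a pair (if any) is smaller than the pair's first symbol, and otherwise the values never increase from left to right. Value: CD (400) + X (10) + I (1) + I (1) = 412. So it is a valid standard Roman numeral.

Yes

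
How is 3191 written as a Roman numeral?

Convert 3191 to Roman numerals:
  3191 contains 3×1000 (MMM)
  191 contains 1×100 (C)
  91 contains 1×90 (XC)
  1 contains 1×1 (I)

MMMCXCI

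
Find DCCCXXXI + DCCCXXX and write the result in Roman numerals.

DCCCXXXI = 831
DCCCXXX = 830
831 + 830 = 1661

MDCLXI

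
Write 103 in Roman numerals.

Convert 103 to Roman numerals:
  103 contains 1×100 (C)
  3 contains 3×1 (III)

CIII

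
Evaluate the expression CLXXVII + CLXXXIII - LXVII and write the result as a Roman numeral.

CLXXVII = 177, CLXXXIII = 183, LXVII = 67
177 + 183 = 360
360 - 67 = 293

CCXCIII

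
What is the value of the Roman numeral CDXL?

CDXL: CD=400, XL=40
400 + 40 = 440

440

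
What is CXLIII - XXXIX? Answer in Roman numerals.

CXLIII = 143
XXXIX = 39
143 - 39 = 104

CIV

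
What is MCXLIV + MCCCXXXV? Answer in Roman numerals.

MCXLIV = 1144
MCCCXXXV = 1335
1144 + 1335 = 2479

MMCDLXXIX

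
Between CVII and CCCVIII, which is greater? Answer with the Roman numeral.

CVII = 107
CCCVIII = 308
308 is larger

CCCVIII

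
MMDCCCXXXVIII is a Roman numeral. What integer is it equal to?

MMDCCCXXXVIII: M=1000, M=1000, D=500, C=100, C=100, C=100, X=10, X=10, X=10, V=5, I=1, I=1, I=1
1000 + 1000 + 500 + 100 + 100 + 100 + 10 + 10 + 10 + 5 + 1 + 1 + 1 = 2838

2838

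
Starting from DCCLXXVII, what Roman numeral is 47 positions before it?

DCCLXXVII = 777
777 - 47 = 730

DCCXXX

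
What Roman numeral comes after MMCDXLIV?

MMCDXLIV = 2444, so the next integer is 2444 + 1 = 2445

MMCDXLV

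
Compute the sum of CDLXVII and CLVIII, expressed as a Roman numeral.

CDLXVII = 467
CLVIII = 158
467 + 158 = 625

DCXXV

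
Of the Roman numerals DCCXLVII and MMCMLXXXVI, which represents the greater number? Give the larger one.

DCCXLVII = 747
MMCMLXXXVI = 2986
2986 is larger

MMCMLXXXVI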